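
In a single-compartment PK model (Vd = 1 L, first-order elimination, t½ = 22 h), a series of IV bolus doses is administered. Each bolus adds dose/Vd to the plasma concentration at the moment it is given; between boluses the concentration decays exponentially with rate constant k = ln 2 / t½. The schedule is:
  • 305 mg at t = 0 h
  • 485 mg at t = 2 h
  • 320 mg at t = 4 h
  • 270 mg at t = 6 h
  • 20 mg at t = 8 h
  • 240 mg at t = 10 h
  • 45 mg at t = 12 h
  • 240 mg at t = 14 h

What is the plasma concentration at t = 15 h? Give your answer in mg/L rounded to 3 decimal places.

1436.303 mg/L

k = ln 2 / 22 = 0.03151 per h
Dose 1 (305 mg at t=0 h): 305·exp(−0.03151·15) = 190.131 mg/L
Dose 2 (485 mg at t=2 h): 485·exp(−0.03151·13) = 322.003 mg/L
Dose 3 (320 mg at t=4 h): 320·exp(−0.03151·11) = 226.274 mg/L
Dose 4 (270 mg at t=6 h): 270·exp(−0.03151·9) = 203.336 mg/L
Dose 5 (20 mg at t=8 h): 20·exp(−0.03151·7) = 16.042 mg/L
Dose 6 (240 mg at t=10 h): 240·exp(−0.03151·5) = 205.020 mg/L
Dose 7 (45 mg at t=12 h): 45·exp(−0.03151·3) = 40.941 mg/L
Dose 8 (240 mg at t=14 h): 240·exp(−0.03151·1) = 232.556 mg/L
C(15) = 190.131 + 322.003 + 226.274 + 203.336 + 16.042 + 205.020 + 40.941 + 232.556 = 1436.303 mg/L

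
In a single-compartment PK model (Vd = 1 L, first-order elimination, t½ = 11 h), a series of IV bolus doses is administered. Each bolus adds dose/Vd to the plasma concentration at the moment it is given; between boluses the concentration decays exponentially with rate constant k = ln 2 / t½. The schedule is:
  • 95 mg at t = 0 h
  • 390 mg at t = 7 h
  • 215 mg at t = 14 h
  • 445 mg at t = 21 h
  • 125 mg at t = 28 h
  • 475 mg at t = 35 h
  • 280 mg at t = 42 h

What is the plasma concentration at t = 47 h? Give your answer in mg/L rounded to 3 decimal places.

k = ln 2 / 11 = 0.06301 per h
Dose 1 (95 mg at t=0 h): 95·exp(−0.06301·47) = 4.915 mg/L
Dose 2 (390 mg at t=7 h): 390·exp(−0.06301·40) = 31.362 mg/L
Dose 3 (215 mg at t=14 h): 215·exp(−0.06301·33) = 26.875 mg/L
Dose 4 (445 mg at t=21 h): 445·exp(−0.06301·26) = 86.464 mg/L
Dose 5 (125 mg at t=28 h): 125·exp(−0.06301·19) = 37.753 mg/L
Dose 6 (475 mg at t=35 h): 475·exp(−0.06301·12) = 222.996 mg/L
Dose 7 (280 mg at t=42 h): 280·exp(−0.06301·5) = 204.327 mg/L
C(47) = 4.915 + 31.362 + 26.875 + 86.464 + 37.753 + 222.996 + 204.327 = 614.692 mg/L

614.692 mg/L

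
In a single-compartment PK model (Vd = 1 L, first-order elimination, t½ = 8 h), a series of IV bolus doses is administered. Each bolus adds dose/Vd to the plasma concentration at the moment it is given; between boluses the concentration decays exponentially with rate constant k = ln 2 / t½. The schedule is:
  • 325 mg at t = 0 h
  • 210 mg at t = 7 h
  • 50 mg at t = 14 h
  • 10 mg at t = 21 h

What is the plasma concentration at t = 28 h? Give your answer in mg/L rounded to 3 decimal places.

k = ln 2 / 8 = 0.08664 per h
Dose 1 (325 mg at t=0 h): 325·exp(−0.08664·28) = 28.726 mg/L
Dose 2 (210 mg at t=7 h): 210·exp(−0.08664·21) = 34.042 mg/L
Dose 3 (50 mg at t=14 h): 50·exp(−0.08664·14) = 14.865 mg/L
Dose 4 (10 mg at t=21 h): 10·exp(−0.08664·7) = 5.453 mg/L
C(28) = 28.726 + 34.042 + 14.865 + 5.453 = 83.086 mg/L

83.086 mg/L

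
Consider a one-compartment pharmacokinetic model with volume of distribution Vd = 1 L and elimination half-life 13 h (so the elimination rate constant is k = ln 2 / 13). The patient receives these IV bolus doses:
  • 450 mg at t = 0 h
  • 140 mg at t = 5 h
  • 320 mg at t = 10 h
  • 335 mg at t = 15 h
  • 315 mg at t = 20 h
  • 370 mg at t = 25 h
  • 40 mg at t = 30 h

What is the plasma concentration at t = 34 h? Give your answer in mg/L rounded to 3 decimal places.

k = ln 2 / 13 = 0.05332 per h
Dose 1 (450 mg at t=0 h): 450·exp(−0.05332·34) = 73.435 mg/L
Dose 2 (140 mg at t=5 h): 140·exp(−0.05332·29) = 29.826 mg/L
Dose 3 (320 mg at t=10 h): 320·exp(−0.05332·24) = 89.003 mg/L
Dose 4 (335 mg at t=15 h): 335·exp(−0.05332·19) = 121.640 mg/L
Dose 5 (315 mg at t=20 h): 315·exp(−0.05332·14) = 149.322 mg/L
Dose 6 (370 mg at t=25 h): 370·exp(−0.05332·9) = 228.979 mg/L
Dose 7 (40 mg at t=30 h): 40·exp(−0.05332·4) = 32.317 mg/L
C(34) = 73.435 + 29.826 + 89.003 + 121.640 + 149.322 + 228.979 + 32.317 = 724.523 mg/L

724.523 mg/L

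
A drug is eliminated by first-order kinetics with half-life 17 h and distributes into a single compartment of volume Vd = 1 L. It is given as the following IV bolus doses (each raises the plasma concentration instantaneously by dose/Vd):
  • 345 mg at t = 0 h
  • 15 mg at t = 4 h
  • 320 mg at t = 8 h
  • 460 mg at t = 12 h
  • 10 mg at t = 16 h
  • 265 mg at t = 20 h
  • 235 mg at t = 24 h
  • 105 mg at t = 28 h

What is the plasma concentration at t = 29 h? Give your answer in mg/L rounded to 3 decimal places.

959.040 mg/L

k = ln 2 / 17 = 0.04077 per h
Dose 1 (345 mg at t=0 h): 345·exp(−0.04077·29) = 105.754 mg/L
Dose 2 (15 mg at t=4 h): 15·exp(−0.04077·25) = 5.413 mg/L
Dose 3 (320 mg at t=8 h): 320·exp(−0.04077·21) = 135.922 mg/L
Dose 4 (460 mg at t=12 h): 460·exp(−0.04077·17) = 230.000 mg/L
Dose 5 (10 mg at t=16 h): 10·exp(−0.04077·13) = 5.886 mg/L
Dose 6 (265 mg at t=20 h): 265·exp(−0.04077·9) = 183.602 mg/L
Dose 7 (235 mg at t=24 h): 235·exp(−0.04077·5) = 191.659 mg/L
Dose 8 (105 mg at t=28 h): 105·exp(−0.04077·1) = 100.805 mg/L
C(29) = 105.754 + 5.413 + 135.922 + 230.000 + 5.886 + 183.602 + 191.659 + 100.805 = 959.040 mg/L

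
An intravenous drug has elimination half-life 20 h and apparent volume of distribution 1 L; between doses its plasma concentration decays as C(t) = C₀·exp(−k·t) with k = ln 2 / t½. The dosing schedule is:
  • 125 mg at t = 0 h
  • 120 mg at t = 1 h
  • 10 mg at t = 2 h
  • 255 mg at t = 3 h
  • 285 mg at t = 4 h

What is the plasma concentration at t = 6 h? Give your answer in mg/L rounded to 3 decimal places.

k = ln 2 / 20 = 0.03466 per h
Dose 1 (125 mg at t=0 h): 125·exp(−0.03466·6) = 101.532 mg/L
Dose 2 (120 mg at t=1 h): 120·exp(−0.03466·5) = 100.908 mg/L
Dose 3 (10 mg at t=2 h): 10·exp(−0.03466·4) = 8.706 mg/L
Dose 4 (255 mg at t=3 h): 255·exp(−0.03466·3) = 229.819 mg/L
Dose 5 (285 mg at t=4 h): 285·exp(−0.03466·2) = 265.914 mg/L
C(6) = 101.532 + 100.908 + 8.706 + 229.819 + 265.914 = 706.878 mg/L

706.878 mg/L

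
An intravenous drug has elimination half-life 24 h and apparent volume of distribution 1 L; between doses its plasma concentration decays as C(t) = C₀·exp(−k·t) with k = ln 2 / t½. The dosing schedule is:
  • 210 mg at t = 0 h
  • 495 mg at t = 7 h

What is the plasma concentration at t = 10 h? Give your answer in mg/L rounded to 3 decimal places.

611.239 mg/L

k = ln 2 / 24 = 0.02888 per h
Dose 1 (210 mg at t=0 h): 210·exp(−0.02888·10) = 157.322 mg/L
Dose 2 (495 mg at t=7 h): 495·exp(−0.02888·3) = 453.917 mg/L
C(10) = 157.322 + 453.917 = 611.239 mg/L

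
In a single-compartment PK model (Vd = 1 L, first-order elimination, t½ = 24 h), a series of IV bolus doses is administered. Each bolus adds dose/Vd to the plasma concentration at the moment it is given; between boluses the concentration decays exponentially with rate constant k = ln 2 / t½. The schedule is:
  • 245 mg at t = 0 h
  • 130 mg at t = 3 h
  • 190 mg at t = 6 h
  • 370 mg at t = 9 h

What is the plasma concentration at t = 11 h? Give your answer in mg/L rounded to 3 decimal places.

k = ln 2 / 24 = 0.02888 per h
Dose 1 (245 mg at t=0 h): 245·exp(−0.02888·11) = 178.318 mg/L
Dose 2 (130 mg at t=3 h): 130·exp(−0.02888·8) = 103.181 mg/L
Dose 3 (190 mg at t=6 h): 190·exp(−0.02888·5) = 164.452 mg/L
Dose 4 (370 mg at t=9 h): 370·exp(−0.02888·2) = 349.233 mg/L
C(11) = 178.318 + 103.181 + 164.452 + 349.233 = 795.184 mg/L

795.184 mg/L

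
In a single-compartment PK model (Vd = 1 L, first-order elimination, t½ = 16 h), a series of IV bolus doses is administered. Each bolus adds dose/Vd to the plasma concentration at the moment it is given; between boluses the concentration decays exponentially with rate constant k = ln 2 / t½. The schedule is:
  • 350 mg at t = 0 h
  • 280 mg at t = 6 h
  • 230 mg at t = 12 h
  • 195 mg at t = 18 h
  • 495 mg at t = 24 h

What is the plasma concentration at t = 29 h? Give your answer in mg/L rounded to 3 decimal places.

832.824 mg/L

k = ln 2 / 16 = 0.04332 per h
Dose 1 (350 mg at t=0 h): 350·exp(−0.04332·29) = 99.644 mg/L
Dose 2 (280 mg at t=6 h): 280·exp(−0.04332·23) = 103.378 mg/L
Dose 3 (230 mg at t=12 h): 230·exp(−0.04332·17) = 110.124 mg/L
Dose 4 (195 mg at t=18 h): 195·exp(−0.04332·11) = 121.081 mg/L
Dose 5 (495 mg at t=24 h): 495·exp(−0.04332·5) = 398.596 mg/L
C(29) = 99.644 + 103.378 + 110.124 + 121.081 + 398.596 = 832.824 mg/L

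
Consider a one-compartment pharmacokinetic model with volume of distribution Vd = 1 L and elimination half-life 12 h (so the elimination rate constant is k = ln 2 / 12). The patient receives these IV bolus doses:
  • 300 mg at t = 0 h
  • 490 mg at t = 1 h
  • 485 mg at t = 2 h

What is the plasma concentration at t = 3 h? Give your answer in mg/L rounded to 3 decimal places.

1146.588 mg/L

k = ln 2 / 12 = 0.05776 per h
Dose 1 (300 mg at t=0 h): 300·exp(−0.05776·3) = 252.269 mg/L
Dose 2 (490 mg at t=1 h): 490·exp(−0.05776·2) = 436.540 mg/L
Dose 3 (485 mg at t=2 h): 485·exp(−0.05776·1) = 457.779 mg/L
C(3) = 252.269 + 436.540 + 457.779 = 1146.588 mg/L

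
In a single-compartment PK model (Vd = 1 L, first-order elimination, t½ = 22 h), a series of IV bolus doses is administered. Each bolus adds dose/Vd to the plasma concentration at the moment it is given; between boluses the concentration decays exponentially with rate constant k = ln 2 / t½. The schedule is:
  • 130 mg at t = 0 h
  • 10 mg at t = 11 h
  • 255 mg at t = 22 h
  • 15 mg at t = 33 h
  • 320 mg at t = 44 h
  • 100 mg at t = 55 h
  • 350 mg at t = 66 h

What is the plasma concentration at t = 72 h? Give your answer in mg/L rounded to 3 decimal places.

k = ln 2 / 22 = 0.03151 per h
Dose 1 (130 mg at t=0 h): 130·exp(−0.03151·72) = 13.451 mg/L
Dose 2 (10 mg at t=11 h): 10·exp(−0.03151·61) = 1.463 mg/L
Dose 3 (255 mg at t=22 h): 255·exp(−0.03151·50) = 52.769 mg/L
Dose 4 (15 mg at t=33 h): 15·exp(−0.03151·39) = 4.390 mg/L
Dose 5 (320 mg at t=44 h): 320·exp(−0.03151·28) = 132.441 mg/L
Dose 6 (100 mg at t=55 h): 100·exp(−0.03151·17) = 58.531 mg/L
Dose 7 (350 mg at t=66 h): 350·exp(−0.03151·6) = 289.714 mg/L
C(72) = 13.451 + 1.463 + 52.769 + 4.390 + 132.441 + 58.531 + 289.714 = 552.759 mg/L

552.759 mg/L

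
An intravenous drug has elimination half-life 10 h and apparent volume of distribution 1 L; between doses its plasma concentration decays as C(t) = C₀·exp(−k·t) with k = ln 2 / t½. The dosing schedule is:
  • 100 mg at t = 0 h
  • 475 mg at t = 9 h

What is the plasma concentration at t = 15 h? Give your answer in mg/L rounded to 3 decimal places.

k = ln 2 / 10 = 0.06931 per h
Dose 1 (100 mg at t=0 h): 100·exp(−0.06931·15) = 35.355 mg/L
Dose 2 (475 mg at t=9 h): 475·exp(−0.06931·6) = 313.383 mg/L
C(15) = 35.355 + 313.383 = 348.738 mg/L

348.738 mg/L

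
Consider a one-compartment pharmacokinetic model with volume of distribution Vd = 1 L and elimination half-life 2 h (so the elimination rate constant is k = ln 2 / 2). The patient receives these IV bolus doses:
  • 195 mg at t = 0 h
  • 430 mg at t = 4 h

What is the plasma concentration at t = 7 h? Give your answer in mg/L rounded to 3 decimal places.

k = ln 2 / 2 = 0.34657 per h
Dose 1 (195 mg at t=0 h): 195·exp(−0.34657·7) = 17.236 mg/L
Dose 2 (430 mg at t=4 h): 430·exp(−0.34657·3) = 152.028 mg/L
C(7) = 17.236 + 152.028 = 169.264 mg/L

169.264 mg/L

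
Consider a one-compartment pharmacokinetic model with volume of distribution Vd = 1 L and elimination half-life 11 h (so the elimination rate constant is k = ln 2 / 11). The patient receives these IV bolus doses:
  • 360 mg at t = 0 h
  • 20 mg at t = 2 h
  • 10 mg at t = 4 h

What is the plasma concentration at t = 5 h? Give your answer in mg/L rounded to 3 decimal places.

288.651 mg/L

k = ln 2 / 11 = 0.06301 per h
Dose 1 (360 mg at t=0 h): 360·exp(−0.06301·5) = 262.706 mg/L
Dose 2 (20 mg at t=2 h): 20·exp(−0.06301·3) = 16.555 mg/L
Dose 3 (10 mg at t=4 h): 10·exp(−0.06301·1) = 9.389 mg/L
C(5) = 262.706 + 16.555 + 9.389 = 288.651 mg/L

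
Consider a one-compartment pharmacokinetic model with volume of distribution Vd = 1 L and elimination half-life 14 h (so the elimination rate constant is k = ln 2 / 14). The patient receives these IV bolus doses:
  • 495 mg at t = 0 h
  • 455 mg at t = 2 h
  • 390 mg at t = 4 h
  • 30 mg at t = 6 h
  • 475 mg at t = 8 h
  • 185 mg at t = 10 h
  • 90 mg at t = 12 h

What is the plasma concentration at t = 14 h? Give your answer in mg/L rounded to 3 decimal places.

1342.777 mg/L

k = ln 2 / 14 = 0.04951 per h
Dose 1 (495 mg at t=0 h): 495·exp(−0.04951·14) = 247.500 mg/L
Dose 2 (455 mg at t=2 h): 455·exp(−0.04951·12) = 251.180 mg/L
Dose 3 (390 mg at t=4 h): 390·exp(−0.04951·10) = 237.708 mg/L
Dose 4 (30 mg at t=6 h): 30·exp(−0.04951·8) = 20.189 mg/L
Dose 5 (475 mg at t=8 h): 475·exp(−0.04951·6) = 352.924 mg/L
Dose 6 (185 mg at t=10 h): 185·exp(−0.04951·4) = 151.762 mg/L
Dose 7 (90 mg at t=12 h): 90·exp(−0.04951·2) = 81.515 mg/L
C(14) = 247.500 + 251.180 + 237.708 + 20.189 + 352.924 + 151.762 + 81.515 = 1342.777 mg/L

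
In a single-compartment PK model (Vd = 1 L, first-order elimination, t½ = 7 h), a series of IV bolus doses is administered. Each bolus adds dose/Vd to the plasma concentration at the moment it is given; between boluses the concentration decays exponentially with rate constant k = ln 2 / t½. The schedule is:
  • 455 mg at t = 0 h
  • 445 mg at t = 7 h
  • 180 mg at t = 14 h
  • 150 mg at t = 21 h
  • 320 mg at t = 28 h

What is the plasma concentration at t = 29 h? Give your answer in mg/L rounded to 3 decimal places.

k = ln 2 / 7 = 0.09902 per h
Dose 1 (455 mg at t=0 h): 455·exp(−0.09902·29) = 25.757 mg/L
Dose 2 (445 mg at t=7 h): 445·exp(−0.09902·22) = 50.381 mg/L
Dose 3 (180 mg at t=14 h): 180·exp(−0.09902·15) = 40.758 mg/L
Dose 4 (150 mg at t=21 h): 150·exp(−0.09902·8) = 67.929 mg/L
Dose 5 (320 mg at t=28 h): 320·exp(−0.09902·1) = 289.832 mg/L
C(29) = 25.757 + 50.381 + 40.758 + 67.929 + 289.832 = 474.656 mg/L

474.656 mg/L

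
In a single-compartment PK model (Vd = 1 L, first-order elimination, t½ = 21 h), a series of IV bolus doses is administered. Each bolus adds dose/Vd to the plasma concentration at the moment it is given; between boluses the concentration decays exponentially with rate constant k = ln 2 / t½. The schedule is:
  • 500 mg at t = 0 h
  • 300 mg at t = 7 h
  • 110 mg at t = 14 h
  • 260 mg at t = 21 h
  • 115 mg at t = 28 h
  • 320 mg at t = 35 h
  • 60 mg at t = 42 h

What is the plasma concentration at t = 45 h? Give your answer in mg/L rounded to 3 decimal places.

k = ln 2 / 21 = 0.03301 per h
Dose 1 (500 mg at t=0 h): 500·exp(−0.03301·45) = 113.215 mg/L
Dose 2 (300 mg at t=7 h): 300·exp(−0.03301·38) = 85.586 mg/L
Dose 3 (110 mg at t=14 h): 110·exp(−0.03301·31) = 39.538 mg/L
Dose 4 (260 mg at t=21 h): 260·exp(−0.03301·24) = 117.744 mg/L
Dose 5 (115 mg at t=28 h): 115·exp(−0.03301·17) = 65.616 mg/L
Dose 6 (320 mg at t=35 h): 320·exp(−0.03301·10) = 230.039 mg/L
Dose 7 (60 mg at t=42 h): 60·exp(−0.03301·3) = 54.343 mg/L
C(45) = 113.215 + 85.586 + 39.538 + 117.744 + 65.616 + 230.039 + 54.343 = 706.082 mg/L

706.082 mg/L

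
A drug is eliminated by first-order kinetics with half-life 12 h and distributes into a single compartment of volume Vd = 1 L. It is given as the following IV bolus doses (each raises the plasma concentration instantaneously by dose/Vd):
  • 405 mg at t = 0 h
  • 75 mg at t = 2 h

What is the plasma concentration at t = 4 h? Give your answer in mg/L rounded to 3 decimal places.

388.266 mg/L

k = ln 2 / 12 = 0.05776 per h
Dose 1 (405 mg at t=0 h): 405·exp(−0.05776·4) = 321.449 mg/L
Dose 2 (75 mg at t=2 h): 75·exp(−0.05776·2) = 66.817 mg/L
C(4) = 321.449 + 66.817 = 388.266 mg/L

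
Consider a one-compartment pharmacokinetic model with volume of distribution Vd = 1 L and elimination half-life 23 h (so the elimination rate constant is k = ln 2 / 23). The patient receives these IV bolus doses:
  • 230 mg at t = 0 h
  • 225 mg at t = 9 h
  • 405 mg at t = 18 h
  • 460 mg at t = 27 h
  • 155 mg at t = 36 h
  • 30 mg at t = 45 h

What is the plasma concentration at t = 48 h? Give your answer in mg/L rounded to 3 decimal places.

k = ln 2 / 23 = 0.03014 per h
Dose 1 (230 mg at t=0 h): 230·exp(−0.03014·48) = 54.137 mg/L
Dose 2 (225 mg at t=9 h): 225·exp(−0.03014·39) = 69.461 mg/L
Dose 3 (405 mg at t=18 h): 405·exp(−0.03014·30) = 163.986 mg/L
Dose 4 (460 mg at t=27 h): 460·exp(−0.03014·21) = 244.289 mg/L
Dose 5 (155 mg at t=36 h): 155·exp(−0.03014·12) = 107.962 mg/L
Dose 6 (30 mg at t=45 h): 30·exp(−0.03014·3) = 27.407 mg/L
C(48) = 54.137 + 69.461 + 163.986 + 244.289 + 107.962 + 27.407 = 667.242 mg/L

667.242 mg/L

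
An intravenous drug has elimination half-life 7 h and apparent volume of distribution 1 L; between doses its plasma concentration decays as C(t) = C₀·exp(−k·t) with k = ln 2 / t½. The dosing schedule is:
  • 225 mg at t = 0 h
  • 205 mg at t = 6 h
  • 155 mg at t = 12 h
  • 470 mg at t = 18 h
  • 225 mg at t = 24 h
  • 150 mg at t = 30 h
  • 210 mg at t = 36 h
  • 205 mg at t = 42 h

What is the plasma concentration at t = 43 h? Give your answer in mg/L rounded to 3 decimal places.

421.535 mg/L

k = ln 2 / 7 = 0.09902 per h
Dose 1 (225 mg at t=0 h): 225·exp(−0.09902·43) = 3.184 mg/L
Dose 2 (205 mg at t=6 h): 205·exp(−0.09902·37) = 5.255 mg/L
Dose 3 (155 mg at t=12 h): 155·exp(−0.09902·31) = 7.198 mg/L
Dose 4 (470 mg at t=18 h): 470·exp(−0.09902·25) = 39.536 mg/L
Dose 5 (225 mg at t=24 h): 225·exp(−0.09902·19) = 34.285 mg/L
Dose 6 (150 mg at t=30 h): 150·exp(−0.09902·13) = 41.403 mg/L
Dose 7 (210 mg at t=36 h): 210·exp(−0.09902·7) = 105.000 mg/L
Dose 8 (205 mg at t=42 h): 205·exp(−0.09902·1) = 185.673 mg/L
C(43) = 3.184 + 5.255 + 7.198 + 39.536 + 34.285 + 41.403 + 105.000 + 185.673 = 421.535 mg/L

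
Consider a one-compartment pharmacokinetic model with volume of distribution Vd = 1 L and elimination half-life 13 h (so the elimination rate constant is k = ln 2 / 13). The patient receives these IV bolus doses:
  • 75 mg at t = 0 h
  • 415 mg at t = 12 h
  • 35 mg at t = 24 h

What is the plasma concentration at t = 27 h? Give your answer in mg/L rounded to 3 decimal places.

234.114 mg/L

k = ln 2 / 13 = 0.05332 per h
Dose 1 (75 mg at t=0 h): 75·exp(−0.05332·27) = 17.776 mg/L
Dose 2 (415 mg at t=12 h): 415·exp(−0.05332·15) = 186.512 mg/L
Dose 3 (35 mg at t=24 h): 35·exp(−0.05332·3) = 29.826 mg/L
C(27) = 17.776 + 186.512 + 29.826 = 234.114 mg/L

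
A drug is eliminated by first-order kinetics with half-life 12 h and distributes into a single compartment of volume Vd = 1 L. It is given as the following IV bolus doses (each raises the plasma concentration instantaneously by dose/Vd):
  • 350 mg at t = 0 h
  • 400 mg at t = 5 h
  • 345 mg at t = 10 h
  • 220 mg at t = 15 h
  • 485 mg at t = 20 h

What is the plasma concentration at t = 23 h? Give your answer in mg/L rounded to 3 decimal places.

k = ln 2 / 12 = 0.05776 per h
Dose 1 (350 mg at t=0 h): 350·exp(−0.05776·23) = 92.703 mg/L
Dose 2 (400 mg at t=5 h): 400·exp(−0.05776·18) = 141.421 mg/L
Dose 3 (345 mg at t=10 h): 345·exp(−0.05776·13) = 162.818 mg/L
Dose 4 (220 mg at t=15 h): 220·exp(−0.05776·8) = 138.591 mg/L
Dose 5 (485 mg at t=20 h): 485·exp(−0.05776·3) = 407.835 mg/L
C(23) = 92.703 + 141.421 + 162.818 + 138.591 + 407.835 = 943.369 mg/L

943.369 mg/L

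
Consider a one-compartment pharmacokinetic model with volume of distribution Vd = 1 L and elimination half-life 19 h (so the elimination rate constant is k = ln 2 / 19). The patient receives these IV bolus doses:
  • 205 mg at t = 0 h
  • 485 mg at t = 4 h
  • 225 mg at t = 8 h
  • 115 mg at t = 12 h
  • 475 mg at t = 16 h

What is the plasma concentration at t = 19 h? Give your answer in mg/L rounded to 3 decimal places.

k = ln 2 / 19 = 0.03648 per h
Dose 1 (205 mg at t=0 h): 205·exp(−0.03648·19) = 102.500 mg/L
Dose 2 (485 mg at t=4 h): 485·exp(−0.03648·15) = 280.599 mg/L
Dose 3 (225 mg at t=8 h): 225·exp(−0.03648·11) = 150.627 mg/L
Dose 4 (115 mg at t=12 h): 115·exp(−0.03648·7) = 89.082 mg/L
Dose 5 (475 mg at t=16 h): 475·exp(−0.03648·3) = 425.758 mg/L
C(19) = 102.500 + 280.599 + 150.627 + 89.082 + 425.758 = 1048.566 mg/L

1048.566 mg/L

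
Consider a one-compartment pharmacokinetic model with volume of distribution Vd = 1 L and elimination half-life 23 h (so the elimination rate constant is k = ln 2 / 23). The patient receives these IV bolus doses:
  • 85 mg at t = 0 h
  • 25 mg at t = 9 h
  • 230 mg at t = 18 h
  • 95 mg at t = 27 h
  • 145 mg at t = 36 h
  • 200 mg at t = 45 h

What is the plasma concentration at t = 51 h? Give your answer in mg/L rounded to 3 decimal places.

k = ln 2 / 23 = 0.03014 per h
Dose 1 (85 mg at t=0 h): 85·exp(−0.03014·51) = 18.278 mg/L
Dose 2 (25 mg at t=9 h): 25·exp(−0.03014·42) = 7.051 mg/L
Dose 3 (230 mg at t=18 h): 230·exp(−0.03014·33) = 85.078 mg/L
Dose 4 (95 mg at t=27 h): 95·exp(−0.03014·24) = 46.090 mg/L
Dose 5 (145 mg at t=36 h): 145·exp(−0.03014·15) = 92.267 mg/L
Dose 6 (200 mg at t=45 h): 200·exp(−0.03014·6) = 166.917 mg/L
C(51) = 18.278 + 7.051 + 85.078 + 46.090 + 92.267 + 166.917 = 415.679 mg/L

415.679 mg/L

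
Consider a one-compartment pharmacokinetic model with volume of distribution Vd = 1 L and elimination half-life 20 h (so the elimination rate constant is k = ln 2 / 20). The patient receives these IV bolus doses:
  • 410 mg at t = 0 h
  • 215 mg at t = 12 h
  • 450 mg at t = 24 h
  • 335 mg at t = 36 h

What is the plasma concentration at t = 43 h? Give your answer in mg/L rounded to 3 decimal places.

661.573 mg/L

k = ln 2 / 20 = 0.03466 per h
Dose 1 (410 mg at t=0 h): 410·exp(−0.03466·43) = 92.378 mg/L
Dose 2 (215 mg at t=12 h): 215·exp(−0.03466·31) = 73.425 mg/L
Dose 3 (450 mg at t=24 h): 450·exp(−0.03466·19) = 232.935 mg/L
Dose 4 (335 mg at t=36 h): 335·exp(−0.03466·7) = 262.836 mg/L
C(43) = 92.378 + 73.425 + 232.935 + 262.836 = 661.573 mg/L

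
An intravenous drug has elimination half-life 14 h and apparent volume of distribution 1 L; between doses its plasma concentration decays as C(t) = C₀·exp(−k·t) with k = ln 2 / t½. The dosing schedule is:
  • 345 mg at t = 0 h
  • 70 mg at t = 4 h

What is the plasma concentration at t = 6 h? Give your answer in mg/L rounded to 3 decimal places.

k = ln 2 / 14 = 0.04951 per h
Dose 1 (345 mg at t=0 h): 345·exp(−0.04951·6) = 256.334 mg/L
Dose 2 (70 mg at t=4 h): 70·exp(−0.04951·2) = 63.401 mg/L
C(6) = 256.334 + 63.401 = 319.735 mg/L

319.735 mg/L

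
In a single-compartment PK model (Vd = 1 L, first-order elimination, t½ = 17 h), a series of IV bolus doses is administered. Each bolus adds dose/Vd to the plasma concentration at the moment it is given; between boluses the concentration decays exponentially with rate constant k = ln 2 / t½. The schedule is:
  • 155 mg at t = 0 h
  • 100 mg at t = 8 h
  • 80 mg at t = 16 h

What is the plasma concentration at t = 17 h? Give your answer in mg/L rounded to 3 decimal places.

223.587 mg/L

k = ln 2 / 17 = 0.04077 per h
Dose 1 (155 mg at t=0 h): 155·exp(−0.04077·17) = 77.500 mg/L
Dose 2 (100 mg at t=8 h): 100·exp(−0.04077·9) = 69.284 mg/L
Dose 3 (80 mg at t=16 h): 80·exp(−0.04077·1) = 76.804 mg/L
C(17) = 77.500 + 69.284 + 76.804 = 223.587 mg/L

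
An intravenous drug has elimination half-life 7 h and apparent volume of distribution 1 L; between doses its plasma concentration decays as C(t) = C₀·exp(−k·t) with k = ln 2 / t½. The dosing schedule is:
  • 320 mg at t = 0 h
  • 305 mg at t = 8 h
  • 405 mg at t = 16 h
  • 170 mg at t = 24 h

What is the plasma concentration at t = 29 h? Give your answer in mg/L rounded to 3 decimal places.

k = ln 2 / 7 = 0.09902 per h
Dose 1 (320 mg at t=0 h): 320·exp(−0.09902·29) = 18.114 mg/L
Dose 2 (305 mg at t=8 h): 305·exp(−0.09902·21) = 38.125 mg/L
Dose 3 (405 mg at t=16 h): 405·exp(−0.09902·13) = 111.789 mg/L
Dose 4 (170 mg at t=24 h): 170·exp(−0.09902·5) = 103.616 mg/L
C(29) = 18.114 + 38.125 + 111.789 + 103.616 = 271.645 mg/L

271.645 mg/L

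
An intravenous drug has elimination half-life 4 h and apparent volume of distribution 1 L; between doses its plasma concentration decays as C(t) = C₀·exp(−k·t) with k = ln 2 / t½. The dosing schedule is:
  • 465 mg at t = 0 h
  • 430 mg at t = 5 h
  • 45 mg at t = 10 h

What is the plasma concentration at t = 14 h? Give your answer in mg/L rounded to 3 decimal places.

153.997 mg/L

k = ln 2 / 4 = 0.17329 per h
Dose 1 (465 mg at t=0 h): 465·exp(−0.17329·14) = 41.101 mg/L
Dose 2 (430 mg at t=5 h): 430·exp(−0.17329·9) = 90.396 mg/L
Dose 3 (45 mg at t=10 h): 45·exp(−0.17329·4) = 22.500 mg/L
C(14) = 41.101 + 90.396 + 22.500 = 153.997 mg/L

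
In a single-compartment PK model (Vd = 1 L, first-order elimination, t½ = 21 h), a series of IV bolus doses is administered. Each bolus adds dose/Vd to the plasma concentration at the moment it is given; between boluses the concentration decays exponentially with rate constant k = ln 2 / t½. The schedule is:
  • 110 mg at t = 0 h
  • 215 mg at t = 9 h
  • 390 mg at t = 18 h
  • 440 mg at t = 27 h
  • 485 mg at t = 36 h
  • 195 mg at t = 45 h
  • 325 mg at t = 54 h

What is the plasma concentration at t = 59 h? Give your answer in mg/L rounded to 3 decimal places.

k = ln 2 / 21 = 0.03301 per h
Dose 1 (110 mg at t=0 h): 110·exp(−0.03301·59) = 15.691 mg/L
Dose 2 (215 mg at t=9 h): 215·exp(−0.03301·50) = 41.276 mg/L
Dose 3 (390 mg at t=18 h): 390·exp(−0.03301·41) = 100.772 mg/L
Dose 4 (440 mg at t=27 h): 440·exp(−0.03301·32) = 153.017 mg/L
Dose 5 (485 mg at t=36 h): 485·exp(−0.03301·23) = 227.009 mg/L
Dose 6 (195 mg at t=45 h): 195·exp(−0.03301·14) = 122.842 mg/L
Dose 7 (325 mg at t=54 h): 325·exp(−0.03301·5) = 275.556 mg/L
C(59) = 15.691 + 41.276 + 100.772 + 153.017 + 227.009 + 122.842 + 275.556 = 936.163 mg/L

936.163 mg/L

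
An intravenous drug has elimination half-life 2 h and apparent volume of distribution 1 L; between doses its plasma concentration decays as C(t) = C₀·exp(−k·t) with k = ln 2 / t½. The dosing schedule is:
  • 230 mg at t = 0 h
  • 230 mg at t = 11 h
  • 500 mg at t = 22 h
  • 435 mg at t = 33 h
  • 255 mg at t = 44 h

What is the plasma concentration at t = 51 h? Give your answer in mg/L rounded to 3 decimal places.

23.410 mg/L

k = ln 2 / 2 = 0.34657 per h
Dose 1 (230 mg at t=0 h): 230·exp(−0.34657·51) = 0.000 mg/L
Dose 2 (230 mg at t=11 h): 230·exp(−0.34657·40) = 0.000 mg/L
Dose 3 (500 mg at t=22 h): 500·exp(−0.34657·29) = 0.022 mg/L
Dose 4 (435 mg at t=33 h): 435·exp(−0.34657·18) = 0.850 mg/L
Dose 5 (255 mg at t=44 h): 255·exp(−0.34657·7) = 22.539 mg/L
C(51) = 0.000 + 0.000 + 0.022 + 0.850 + 22.539 = 23.410 mg/L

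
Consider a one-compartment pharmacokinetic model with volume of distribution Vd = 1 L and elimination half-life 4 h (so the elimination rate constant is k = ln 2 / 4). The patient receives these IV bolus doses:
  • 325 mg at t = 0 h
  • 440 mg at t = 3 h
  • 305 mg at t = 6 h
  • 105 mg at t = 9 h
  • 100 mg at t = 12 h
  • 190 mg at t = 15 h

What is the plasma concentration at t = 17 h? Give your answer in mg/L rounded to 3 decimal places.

k = ln 2 / 4 = 0.17329 per h
Dose 1 (325 mg at t=0 h): 325·exp(−0.17329·17) = 17.081 mg/L
Dose 2 (440 mg at t=3 h): 440·exp(−0.17329·14) = 38.891 mg/L
Dose 3 (305 mg at t=6 h): 305·exp(−0.17329·11) = 45.339 mg/L
Dose 4 (105 mg at t=9 h): 105·exp(−0.17329·8) = 26.250 mg/L
Dose 5 (100 mg at t=12 h): 100·exp(−0.17329·5) = 42.045 mg/L
Dose 6 (190 mg at t=15 h): 190·exp(−0.17329·2) = 134.350 mg/L
C(17) = 17.081 + 38.891 + 45.339 + 26.250 + 42.045 + 134.350 = 303.955 mg/L

303.955 mg/L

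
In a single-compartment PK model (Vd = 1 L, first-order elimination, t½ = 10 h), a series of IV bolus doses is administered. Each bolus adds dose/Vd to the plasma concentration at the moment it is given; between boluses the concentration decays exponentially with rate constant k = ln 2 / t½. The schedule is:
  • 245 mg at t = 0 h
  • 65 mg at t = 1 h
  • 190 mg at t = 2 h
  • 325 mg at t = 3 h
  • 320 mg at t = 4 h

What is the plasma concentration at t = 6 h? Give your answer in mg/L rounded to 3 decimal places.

894.153 mg/L

k = ln 2 / 10 = 0.06931 per h
Dose 1 (245 mg at t=0 h): 245·exp(−0.06931·6) = 161.640 mg/L
Dose 2 (65 mg at t=1 h): 65·exp(−0.06931·5) = 45.962 mg/L
Dose 3 (190 mg at t=2 h): 190·exp(−0.06931·4) = 143.993 mg/L
Dose 4 (325 mg at t=3 h): 325·exp(−0.06931·3) = 263.982 mg/L
Dose 5 (320 mg at t=4 h): 320·exp(−0.06931·2) = 278.576 mg/L
C(6) = 161.640 + 45.962 + 143.993 + 263.982 + 278.576 = 894.153 mg/L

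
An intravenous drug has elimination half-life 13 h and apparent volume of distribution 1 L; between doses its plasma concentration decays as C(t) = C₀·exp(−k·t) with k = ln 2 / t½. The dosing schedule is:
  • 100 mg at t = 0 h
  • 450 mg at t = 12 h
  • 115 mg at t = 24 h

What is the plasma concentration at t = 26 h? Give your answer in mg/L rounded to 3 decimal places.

341.685 mg/L

k = ln 2 / 13 = 0.05332 per h
Dose 1 (100 mg at t=0 h): 100·exp(−0.05332·26) = 25.000 mg/L
Dose 2 (450 mg at t=12 h): 450·exp(−0.05332·14) = 213.317 mg/L
Dose 3 (115 mg at t=24 h): 115·exp(−0.05332·2) = 103.368 mg/L
C(26) = 25.000 + 213.317 + 103.368 = 341.685 mg/L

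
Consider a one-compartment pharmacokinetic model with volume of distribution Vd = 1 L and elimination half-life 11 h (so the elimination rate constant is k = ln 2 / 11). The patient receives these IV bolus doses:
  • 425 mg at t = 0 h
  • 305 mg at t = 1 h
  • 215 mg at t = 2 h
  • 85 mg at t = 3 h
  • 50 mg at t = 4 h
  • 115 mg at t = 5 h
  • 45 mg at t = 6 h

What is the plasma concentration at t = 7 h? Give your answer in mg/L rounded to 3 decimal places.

890.374 mg/L

k = ln 2 / 11 = 0.06301 per h
Dose 1 (425 mg at t=0 h): 425·exp(−0.06301·7) = 273.416 mg/L
Dose 2 (305 mg at t=1 h): 305·exp(−0.06301·6) = 208.979 mg/L
Dose 3 (215 mg at t=2 h): 215·exp(−0.06301·5) = 156.894 mg/L
Dose 4 (85 mg at t=3 h): 85·exp(−0.06301·4) = 66.062 mg/L
Dose 5 (50 mg at t=4 h): 50·exp(−0.06301·3) = 41.388 mg/L
Dose 6 (115 mg at t=5 h): 115·exp(−0.06301·2) = 101.383 mg/L
Dose 7 (45 mg at t=6 h): 45·exp(−0.06301·1) = 42.252 mg/L
C(7) = 273.416 + 208.979 + 156.894 + 66.062 + 41.388 + 101.383 + 42.252 = 890.374 mg/L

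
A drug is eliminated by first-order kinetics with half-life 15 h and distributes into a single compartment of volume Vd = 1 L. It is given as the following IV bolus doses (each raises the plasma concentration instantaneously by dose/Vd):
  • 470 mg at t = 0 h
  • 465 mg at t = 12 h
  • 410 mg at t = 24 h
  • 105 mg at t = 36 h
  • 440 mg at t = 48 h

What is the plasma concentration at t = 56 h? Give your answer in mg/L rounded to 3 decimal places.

535.354 mg/L

k = ln 2 / 15 = 0.04621 per h
Dose 1 (470 mg at t=0 h): 470·exp(−0.04621·56) = 35.339 mg/L
Dose 2 (465 mg at t=12 h): 465·exp(−0.04621·44) = 60.874 mg/L
Dose 3 (410 mg at t=24 h): 410·exp(−0.04621·32) = 93.452 mg/L
Dose 4 (105 mg at t=36 h): 105·exp(−0.04621·20) = 41.669 mg/L
Dose 5 (440 mg at t=48 h): 440·exp(−0.04621·8) = 304.021 mg/L
C(56) = 35.339 + 60.874 + 93.452 + 41.669 + 304.021 = 535.354 mg/L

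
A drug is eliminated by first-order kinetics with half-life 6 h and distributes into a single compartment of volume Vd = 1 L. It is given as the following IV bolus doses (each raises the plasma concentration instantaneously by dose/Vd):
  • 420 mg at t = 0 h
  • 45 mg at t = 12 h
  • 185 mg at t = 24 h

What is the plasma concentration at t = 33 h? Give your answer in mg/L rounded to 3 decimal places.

k = ln 2 / 6 = 0.11552 per h
Dose 1 (420 mg at t=0 h): 420·exp(−0.11552·33) = 9.281 mg/L
Dose 2 (45 mg at t=12 h): 45·exp(−0.11552·21) = 3.977 mg/L
Dose 3 (185 mg at t=24 h): 185·exp(−0.11552·9) = 65.407 mg/L
C(33) = 9.281 + 3.977 + 65.407 = 78.666 mg/L

78.666 mg/L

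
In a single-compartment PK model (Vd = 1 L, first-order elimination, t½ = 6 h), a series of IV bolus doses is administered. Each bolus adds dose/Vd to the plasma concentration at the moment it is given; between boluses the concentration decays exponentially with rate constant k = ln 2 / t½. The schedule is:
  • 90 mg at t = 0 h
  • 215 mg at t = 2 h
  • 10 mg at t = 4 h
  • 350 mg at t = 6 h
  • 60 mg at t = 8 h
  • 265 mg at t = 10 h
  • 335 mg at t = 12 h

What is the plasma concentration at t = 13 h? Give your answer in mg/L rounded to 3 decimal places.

k = ln 2 / 6 = 0.11552 per h
Dose 1 (90 mg at t=0 h): 90·exp(−0.11552·13) = 20.045 mg/L
Dose 2 (215 mg at t=2 h): 215·exp(−0.11552·11) = 60.332 mg/L
Dose 3 (10 mg at t=4 h): 10·exp(−0.11552·9) = 3.536 mg/L
Dose 4 (350 mg at t=6 h): 350·exp(−0.11552·7) = 155.907 mg/L
Dose 5 (60 mg at t=8 h): 60·exp(−0.11552·5) = 33.674 mg/L
Dose 6 (265 mg at t=10 h): 265·exp(−0.11552·3) = 187.383 mg/L
Dose 7 (335 mg at t=12 h): 335·exp(−0.11552·1) = 298.451 mg/L
C(13) = 20.045 + 60.332 + 3.536 + 155.907 + 33.674 + 187.383 + 298.451 = 759.329 mg/L

759.329 mg/L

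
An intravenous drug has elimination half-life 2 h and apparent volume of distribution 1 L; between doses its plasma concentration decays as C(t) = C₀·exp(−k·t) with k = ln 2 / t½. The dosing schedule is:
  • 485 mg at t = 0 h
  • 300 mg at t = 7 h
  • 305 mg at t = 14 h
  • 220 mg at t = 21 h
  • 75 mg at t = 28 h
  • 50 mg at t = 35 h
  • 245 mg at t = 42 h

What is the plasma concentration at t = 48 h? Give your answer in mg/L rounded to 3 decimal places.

31.272 mg/L

k = ln 2 / 2 = 0.34657 per h
Dose 1 (485 mg at t=0 h): 485·exp(−0.34657·48) = 0.000 mg/L
Dose 2 (300 mg at t=7 h): 300·exp(−0.34657·41) = 0.000 mg/L
Dose 3 (305 mg at t=14 h): 305·exp(−0.34657·34) = 0.002 mg/L
Dose 4 (220 mg at t=21 h): 220·exp(−0.34657·27) = 0.019 mg/L
Dose 5 (75 mg at t=28 h): 75·exp(−0.34657·20) = 0.073 mg/L
Dose 6 (50 mg at t=35 h): 50·exp(−0.34657·13) = 0.552 mg/L
Dose 7 (245 mg at t=42 h): 245·exp(−0.34657·6) = 30.625 mg/L
C(48) = 0.000 + 0.000 + 0.002 + 0.019 + 0.073 + 0.552 + 30.625 = 31.272 mg/L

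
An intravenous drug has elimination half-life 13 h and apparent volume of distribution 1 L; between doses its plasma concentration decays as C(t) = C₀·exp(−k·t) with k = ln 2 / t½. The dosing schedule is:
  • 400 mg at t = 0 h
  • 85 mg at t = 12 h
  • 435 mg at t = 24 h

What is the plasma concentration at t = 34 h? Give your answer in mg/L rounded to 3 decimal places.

k = ln 2 / 13 = 0.05332 per h
Dose 1 (400 mg at t=0 h): 400·exp(−0.05332·34) = 65.276 mg/L
Dose 2 (85 mg at t=12 h): 85·exp(−0.05332·22) = 26.302 mg/L
Dose 3 (435 mg at t=24 h): 435·exp(−0.05332·10) = 255.228 mg/L
C(34) = 65.276 + 26.302 + 255.228 = 346.805 mg/L

346.805 mg/L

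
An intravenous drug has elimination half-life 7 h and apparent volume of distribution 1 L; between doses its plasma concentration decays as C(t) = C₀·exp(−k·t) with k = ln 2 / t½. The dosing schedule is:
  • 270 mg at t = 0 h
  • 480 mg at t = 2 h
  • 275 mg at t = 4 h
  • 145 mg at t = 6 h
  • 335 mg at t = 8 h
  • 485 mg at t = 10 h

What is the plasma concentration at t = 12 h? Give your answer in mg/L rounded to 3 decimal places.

1088.487 mg/L

k = ln 2 / 7 = 0.09902 per h
Dose 1 (270 mg at t=0 h): 270·exp(−0.09902·12) = 82.283 mg/L
Dose 2 (480 mg at t=2 h): 480·exp(−0.09902·10) = 178.319 mg/L
Dose 3 (275 mg at t=4 h): 275·exp(−0.09902·8) = 124.537 mg/L
Dose 4 (145 mg at t=6 h): 145·exp(−0.09902·6) = 80.046 mg/L
Dose 5 (335 mg at t=8 h): 335·exp(−0.09902·4) = 225.438 mg/L
Dose 6 (485 mg at t=10 h): 485·exp(−0.09902·2) = 397.863 mg/L
C(12) = 82.283 + 178.319 + 124.537 + 80.046 + 225.438 + 397.863 = 1088.487 mg/L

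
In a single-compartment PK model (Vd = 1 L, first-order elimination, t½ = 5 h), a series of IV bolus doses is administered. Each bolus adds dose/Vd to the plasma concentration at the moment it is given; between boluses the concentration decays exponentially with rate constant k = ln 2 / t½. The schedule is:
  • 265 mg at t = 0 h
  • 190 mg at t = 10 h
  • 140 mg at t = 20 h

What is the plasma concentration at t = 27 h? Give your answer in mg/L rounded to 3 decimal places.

k = ln 2 / 5 = 0.13863 per h
Dose 1 (265 mg at t=0 h): 265·exp(−0.13863·27) = 6.276 mg/L
Dose 2 (190 mg at t=10 h): 190·exp(−0.13863·17) = 17.999 mg/L
Dose 3 (140 mg at t=20 h): 140·exp(−0.13863·7) = 53.050 mg/L
C(27) = 6.276 + 17.999 + 53.050 = 77.325 mg/L

77.325 mg/L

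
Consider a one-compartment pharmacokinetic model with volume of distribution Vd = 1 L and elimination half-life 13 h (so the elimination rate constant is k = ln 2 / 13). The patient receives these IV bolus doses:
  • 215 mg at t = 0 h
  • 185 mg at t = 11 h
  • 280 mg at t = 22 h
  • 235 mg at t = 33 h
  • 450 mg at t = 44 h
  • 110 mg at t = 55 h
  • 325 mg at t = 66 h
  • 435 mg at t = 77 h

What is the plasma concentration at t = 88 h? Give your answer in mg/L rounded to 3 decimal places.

430.393 mg/L

k = ln 2 / 13 = 0.05332 per h
Dose 1 (215 mg at t=0 h): 215·exp(−0.05332·88) = 1.971 mg/L
Dose 2 (185 mg at t=11 h): 185·exp(−0.05332·77) = 3.049 mg/L
Dose 3 (280 mg at t=22 h): 280·exp(−0.05332·66) = 8.296 mg/L
Dose 4 (235 mg at t=33 h): 235·exp(−0.05332·55) = 12.516 mg/L
Dose 5 (450 mg at t=44 h): 450·exp(−0.05332·44) = 43.087 mg/L
Dose 6 (110 mg at t=55 h): 110·exp(−0.05332·33) = 18.934 mg/L
Dose 7 (325 mg at t=66 h): 325·exp(−0.05332·22) = 100.565 mg/L
Dose 8 (435 mg at t=77 h): 435·exp(−0.05332·11) = 241.976 mg/L
C(88) = 1.971 + 3.049 + 8.296 + 12.516 + 43.087 + 18.934 + 100.565 + 241.976 = 430.393 mg/L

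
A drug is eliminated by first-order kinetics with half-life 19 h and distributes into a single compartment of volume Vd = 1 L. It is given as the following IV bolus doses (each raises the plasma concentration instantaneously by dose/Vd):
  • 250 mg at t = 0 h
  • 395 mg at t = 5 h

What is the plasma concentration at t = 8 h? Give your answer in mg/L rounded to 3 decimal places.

k = ln 2 / 19 = 0.03648 per h
Dose 1 (250 mg at t=0 h): 250·exp(−0.03648·8) = 186.720 mg/L
Dose 2 (395 mg at t=5 h): 395·exp(−0.03648·3) = 354.051 mg/L
C(8) = 186.720 + 354.051 = 540.771 mg/L

540.771 mg/L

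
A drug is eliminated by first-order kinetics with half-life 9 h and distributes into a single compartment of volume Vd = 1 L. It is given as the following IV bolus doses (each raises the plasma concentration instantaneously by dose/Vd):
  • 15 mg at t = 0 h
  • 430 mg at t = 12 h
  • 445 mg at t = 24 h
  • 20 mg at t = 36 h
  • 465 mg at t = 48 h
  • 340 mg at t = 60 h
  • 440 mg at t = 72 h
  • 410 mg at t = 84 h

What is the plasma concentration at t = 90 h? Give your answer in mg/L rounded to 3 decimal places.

k = ln 2 / 9 = 0.07702 per h
Dose 1 (15 mg at t=0 h): 15·exp(−0.07702·90) = 0.015 mg/L
Dose 2 (430 mg at t=12 h): 430·exp(−0.07702·78) = 1.058 mg/L
Dose 3 (445 mg at t=24 h): 445·exp(−0.07702·66) = 2.759 mg/L
Dose 4 (20 mg at t=36 h): 20·exp(−0.07702·54) = 0.313 mg/L
Dose 5 (465 mg at t=48 h): 465·exp(−0.07702·42) = 18.308 mg/L
Dose 6 (340 mg at t=60 h): 340·exp(−0.07702·30) = 33.732 mg/L
Dose 7 (440 mg at t=72 h): 440·exp(−0.07702·18) = 110.000 mg/L
Dose 8 (410 mg at t=84 h): 410·exp(−0.07702·6) = 258.284 mg/L
C(90) = 0.015 + 1.058 + 2.759 + 0.313 + 18.308 + 33.732 + 110.000 + 258.284 = 424.469 mg/L

424.469 mg/L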